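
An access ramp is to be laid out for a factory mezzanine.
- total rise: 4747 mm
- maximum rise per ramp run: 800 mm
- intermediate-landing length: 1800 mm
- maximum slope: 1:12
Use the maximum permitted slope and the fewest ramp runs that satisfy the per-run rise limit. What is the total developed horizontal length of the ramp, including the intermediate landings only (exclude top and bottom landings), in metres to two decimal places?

65.96 m

4747 / 800 = 5.93, so 6 ramp runs are needed. That means 5 intermediate landings.
Horizontal run for 4747 mm of rise at 1:12 is 4747 × 12 = 56964 mm.
5 intermediate landings contribute 5 × 1800 = 9000 mm.
Developed length = 56964 + 9000 = 65964 mm.
= 65.96 m.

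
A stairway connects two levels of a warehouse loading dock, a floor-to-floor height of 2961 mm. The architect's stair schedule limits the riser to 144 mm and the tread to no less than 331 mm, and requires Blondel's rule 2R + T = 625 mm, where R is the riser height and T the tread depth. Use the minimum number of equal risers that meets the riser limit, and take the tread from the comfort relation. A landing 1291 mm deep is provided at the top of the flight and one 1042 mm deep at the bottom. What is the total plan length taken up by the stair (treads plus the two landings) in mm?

9193 mm

At most 144 each: 2961/144 = 20.56, giving 21 risers.
Riser R = 2961 / 21 = 141 mm, within the 144 mm limit.
T = 625 − 2·141 = 343 mm, which satisfies the 331 mm minimum.
21 risers give 20 treads; going = 20 × 343 = 6860 mm.
Enclosure = 6860 + 1291 + 1042 = 9193 mm.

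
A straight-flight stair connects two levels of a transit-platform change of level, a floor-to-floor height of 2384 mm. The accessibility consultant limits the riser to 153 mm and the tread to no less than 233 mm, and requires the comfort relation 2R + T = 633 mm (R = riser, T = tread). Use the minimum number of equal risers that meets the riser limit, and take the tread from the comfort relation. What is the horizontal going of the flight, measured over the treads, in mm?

2384 / 153 = 15.582 → round up to 16 risers.
Each riser is 2384/16 = 149 mm (≤ 153 mm).
From 2R + T = 633: T = 633 − 298 = 335 mm.
Going = (16 − 1) × 335 = 5025 mm.

5025 mm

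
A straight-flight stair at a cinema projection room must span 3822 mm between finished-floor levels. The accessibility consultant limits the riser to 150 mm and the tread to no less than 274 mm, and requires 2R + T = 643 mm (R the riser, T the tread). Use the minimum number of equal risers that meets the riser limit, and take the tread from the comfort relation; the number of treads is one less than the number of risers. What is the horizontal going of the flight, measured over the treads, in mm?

⌈3822/150⌉ = 26 risers.
R = 3822 ÷ 26 = 147 mm.
From 2R + T = 643: T = 643 − 294 = 349 mm.
26 risers give 25 treads; going = 25 × 349 = 8725 mm.

8725 mm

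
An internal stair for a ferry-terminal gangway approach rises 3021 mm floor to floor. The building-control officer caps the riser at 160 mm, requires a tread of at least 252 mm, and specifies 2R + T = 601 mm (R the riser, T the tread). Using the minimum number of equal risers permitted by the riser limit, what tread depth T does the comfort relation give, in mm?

3021 / 160 = 18.881 → round up to 19 risers.
Riser R = 3021 / 19 = 159 mm, within the 160 mm limit.
From 2R + T = 601: T = 601 − 318 = 283 mm.

283 mm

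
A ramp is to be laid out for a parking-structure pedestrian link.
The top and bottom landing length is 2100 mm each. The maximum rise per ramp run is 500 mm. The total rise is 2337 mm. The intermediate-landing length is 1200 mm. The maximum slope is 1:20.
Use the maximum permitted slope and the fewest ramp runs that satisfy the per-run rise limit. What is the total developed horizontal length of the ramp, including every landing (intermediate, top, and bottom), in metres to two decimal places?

At most 500 each: 2337/500 = 4.67, giving 5 ramp runs. That means 4 intermediate landings.
Ramp run (horizontal) at 1:20: 2337 × 20 = 46740 mm.
4 intermediate landings contribute 4 × 1200 = 4800 mm.
Top and bottom landings: 2 × 2100 = 4200 mm.
Total = 46740 + 4800 + 4200 = 55740 mm.
= 55.74 m.

55.74 m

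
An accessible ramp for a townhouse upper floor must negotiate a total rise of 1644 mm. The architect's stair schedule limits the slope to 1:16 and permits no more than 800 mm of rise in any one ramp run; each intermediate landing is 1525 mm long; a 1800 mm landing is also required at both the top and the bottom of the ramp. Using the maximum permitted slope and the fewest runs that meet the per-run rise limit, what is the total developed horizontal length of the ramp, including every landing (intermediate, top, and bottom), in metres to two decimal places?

1644 / 800 = 2.055 → round up to 3 ramp runs. That means 2 intermediate landings.
Horizontal run for 1644 mm of rise at 1:16 is 1644 × 16 = 26304 mm.
2 intermediate landings contribute 2 × 1525 = 3050 mm.
Top and bottom landings: 2 × 1800 = 3600 mm.
Total = 26304 + 3050 + 3600 = 32954 mm.
= 32.95 m.

32.95 m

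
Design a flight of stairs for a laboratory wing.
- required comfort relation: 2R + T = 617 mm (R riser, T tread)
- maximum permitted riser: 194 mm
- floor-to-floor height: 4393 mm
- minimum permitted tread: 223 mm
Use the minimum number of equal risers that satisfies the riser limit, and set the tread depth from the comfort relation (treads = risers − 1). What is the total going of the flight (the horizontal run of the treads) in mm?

5170 mm

4393 / 194 = 22.644 → round up to 23 risers.
R = 4393 ÷ 23 = 191 mm.
T = 617 − 2·191 = 235 mm, which satisfies the 223 mm minimum.
Going = (23 − 1) × 235 = 5170 mm.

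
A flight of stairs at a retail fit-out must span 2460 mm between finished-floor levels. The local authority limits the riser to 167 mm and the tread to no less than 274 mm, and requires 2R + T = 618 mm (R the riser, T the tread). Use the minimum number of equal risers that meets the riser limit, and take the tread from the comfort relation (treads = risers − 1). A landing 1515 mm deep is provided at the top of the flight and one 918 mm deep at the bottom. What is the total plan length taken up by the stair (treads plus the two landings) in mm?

2460 / 167 = 14.731 → round up to 15 risers.
Riser R = 2460 / 15 = 164 mm, within the 167 mm limit.
T = 618 − 2·164 = 290 mm, which satisfies the 274 mm minimum.
Going = (15 − 1) × 290 = 4060 mm.
Enclosure = 4060 + 1515 + 918 = 6493 mm.

6493 mm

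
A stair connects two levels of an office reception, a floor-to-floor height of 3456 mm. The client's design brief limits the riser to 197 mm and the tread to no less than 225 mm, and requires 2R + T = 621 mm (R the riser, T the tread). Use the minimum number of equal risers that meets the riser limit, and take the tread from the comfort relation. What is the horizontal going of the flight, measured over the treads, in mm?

4029 mm

⌈3456/197⌉ = 18 risers.
R = 3456 ÷ 18 = 192 mm.
T = 621 − 2·192 = 237 mm, which satisfies the 225 mm minimum.
18 risers give 17 treads; going = 17 × 237 = 4029 mm.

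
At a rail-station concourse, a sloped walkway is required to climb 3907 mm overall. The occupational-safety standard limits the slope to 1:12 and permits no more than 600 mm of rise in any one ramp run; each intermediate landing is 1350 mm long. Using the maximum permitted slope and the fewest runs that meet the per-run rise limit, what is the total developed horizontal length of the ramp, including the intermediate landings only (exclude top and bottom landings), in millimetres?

54984 mm

3907 / 600 = 6.51, so 7 ramp runs are needed. That means 6 intermediate landings.
Horizontal run for 3907 mm of rise at 1:12 is 3907 × 12 = 46884 mm.
6 intermediate landings contribute 6 × 1350 = 8100 mm.
Total developed length = 46884 + 8100 = 54984 mm.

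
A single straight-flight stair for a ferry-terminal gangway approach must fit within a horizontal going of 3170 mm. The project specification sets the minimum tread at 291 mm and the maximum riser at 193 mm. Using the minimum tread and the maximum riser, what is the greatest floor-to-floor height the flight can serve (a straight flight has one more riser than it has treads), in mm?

2123 mm

3170 / 291 = 10.89, so 10 treads fit.
Risers = treads + 1 = 11.
Maximum height = 11 × 193 = 2123 mm.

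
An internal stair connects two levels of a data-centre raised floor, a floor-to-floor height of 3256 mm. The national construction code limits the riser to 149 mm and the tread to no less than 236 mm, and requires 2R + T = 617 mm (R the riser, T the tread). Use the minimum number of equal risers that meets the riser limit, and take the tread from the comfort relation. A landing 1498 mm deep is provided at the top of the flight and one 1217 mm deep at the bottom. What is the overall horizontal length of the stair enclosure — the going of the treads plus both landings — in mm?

9456 mm

3256 / 149 = 21.85, so 22 risers are needed.
R = 3256 ÷ 22 = 148 mm.
Tread T = 617 − 2 × 148 = 321 mm (≥ 236 mm).
Going = (22 − 1) × 321 = 6741 mm.
Add landings: 6741 + 1498 + 1217 = 9456 mm.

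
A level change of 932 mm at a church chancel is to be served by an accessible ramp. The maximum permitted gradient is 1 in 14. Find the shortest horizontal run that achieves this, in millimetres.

Run = rise × 14 = 932 × 14 = 13048 mm.

13048 mm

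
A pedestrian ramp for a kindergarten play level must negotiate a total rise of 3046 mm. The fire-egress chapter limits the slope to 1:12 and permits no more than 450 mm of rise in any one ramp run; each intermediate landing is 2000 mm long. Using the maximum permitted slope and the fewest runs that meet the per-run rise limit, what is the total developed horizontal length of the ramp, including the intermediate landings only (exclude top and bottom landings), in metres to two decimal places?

⌈3046/450⌉ = 7 ramp runs. That means 6 intermediate landings.
Horizontal run for 3046 mm of rise at 1:12 is 3046 × 12 = 36552 mm.
6 intermediate landings contribute 6 × 2000 = 12000 mm.
Developed length = 36552 + 12000 = 48552 mm.
= 48.55 m.

48.55 m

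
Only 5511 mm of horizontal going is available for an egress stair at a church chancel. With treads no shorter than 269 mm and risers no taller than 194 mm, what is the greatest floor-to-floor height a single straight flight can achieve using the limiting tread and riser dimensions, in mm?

5511 / 269 = 20.49, so 20 treads fit.
Risers = treads + 1 = 21.
Maximum height = 21 × 194 = 4074 mm.

4074 mm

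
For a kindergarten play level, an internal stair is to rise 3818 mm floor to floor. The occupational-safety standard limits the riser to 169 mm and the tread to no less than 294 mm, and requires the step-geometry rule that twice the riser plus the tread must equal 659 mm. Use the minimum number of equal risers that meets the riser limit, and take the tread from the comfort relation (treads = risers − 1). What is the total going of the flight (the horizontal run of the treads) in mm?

7194 mm

⌈3818/169⌉ = 23 risers.
R = 3818 ÷ 23 = 166 mm.
Tread T = 659 − 2 × 166 = 327 mm (≥ 294 mm).
Treads = 23 − 1 = 22; going = 22 × 327 = 7194 mm.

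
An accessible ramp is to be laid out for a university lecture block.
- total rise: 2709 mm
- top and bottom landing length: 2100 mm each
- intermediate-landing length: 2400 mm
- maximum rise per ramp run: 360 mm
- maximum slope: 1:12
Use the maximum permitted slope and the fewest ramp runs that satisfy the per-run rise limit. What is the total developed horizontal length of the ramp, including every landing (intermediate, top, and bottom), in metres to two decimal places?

2709 / 360 = 7.53, so 8 ramp runs are needed. That means 7 intermediate landings.
Horizontal run for 2709 mm of rise at 1:12 is 2709 × 12 = 32508 mm.
Intermediate landings: 7 × 2400 = 16800 mm.
Top and bottom landings: 2 × 2100 = 4200 mm.
Total = 32508 + 16800 + 4200 = 53508 mm.
= 53.51 m.

53.51 m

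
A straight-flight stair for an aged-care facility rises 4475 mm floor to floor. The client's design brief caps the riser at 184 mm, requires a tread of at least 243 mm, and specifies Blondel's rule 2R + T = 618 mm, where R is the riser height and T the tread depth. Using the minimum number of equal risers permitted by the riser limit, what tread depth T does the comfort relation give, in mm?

260 mm

At most 184 each: 4475/184 = 24.32, giving 25 risers.
Each riser is 4475/25 = 179 mm (≤ 184 mm).
Tread T = 618 − 2 × 179 = 260 mm (≥ 243 mm).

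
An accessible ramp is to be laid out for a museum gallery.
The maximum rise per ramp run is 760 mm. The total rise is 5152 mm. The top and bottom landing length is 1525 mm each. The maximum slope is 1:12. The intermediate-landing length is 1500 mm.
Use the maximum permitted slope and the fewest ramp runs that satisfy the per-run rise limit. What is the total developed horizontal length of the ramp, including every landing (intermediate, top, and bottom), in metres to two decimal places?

5152 / 760 = 6.779 → round up to 7 ramp runs. That means 6 intermediate landings.
Ramp run (horizontal) at 1:12: 5152 × 12 = 61824 mm.
Intermediate landings: 6 × 1500 = 9000 mm.
Top and bottom landings: 2 × 1525 = 3050 mm.
Total = 61824 + 9000 + 3050 = 73874 mm.
= 73.87 m.

73.87 m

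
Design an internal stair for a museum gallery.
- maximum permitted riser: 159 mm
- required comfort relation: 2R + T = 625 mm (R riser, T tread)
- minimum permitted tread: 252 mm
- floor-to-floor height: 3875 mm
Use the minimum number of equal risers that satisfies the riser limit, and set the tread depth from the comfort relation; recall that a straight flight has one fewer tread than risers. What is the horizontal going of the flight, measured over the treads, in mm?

7560 mm

3875 / 159 = 24.371 → round up to 25 risers.
Each riser is 3875/25 = 155 mm (≤ 159 mm).
From 2R + T = 625: T = 625 − 310 = 315 mm.
25 risers give 24 treads; going = 24 × 315 = 7560 mm.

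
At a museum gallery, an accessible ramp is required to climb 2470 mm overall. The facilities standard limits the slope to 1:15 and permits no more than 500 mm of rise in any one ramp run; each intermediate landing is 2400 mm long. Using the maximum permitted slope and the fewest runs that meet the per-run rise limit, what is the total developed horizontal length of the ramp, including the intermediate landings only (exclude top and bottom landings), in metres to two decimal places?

46.65 m

2470 / 500 = 4.940 → round up to 5 ramp runs. That means 4 intermediate landings.
Ramp run (horizontal) at 1:15: 2470 × 15 = 37050 mm.
4 intermediate landings contribute 4 × 2400 = 9600 mm.
Total developed length = 37050 + 9600 = 46650 mm.
= 46.65 m.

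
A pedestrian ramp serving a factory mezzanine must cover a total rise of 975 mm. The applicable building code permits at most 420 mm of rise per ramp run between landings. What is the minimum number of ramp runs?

3 runs

975 / 420 = 2.32, so 3 ramp runs are needed.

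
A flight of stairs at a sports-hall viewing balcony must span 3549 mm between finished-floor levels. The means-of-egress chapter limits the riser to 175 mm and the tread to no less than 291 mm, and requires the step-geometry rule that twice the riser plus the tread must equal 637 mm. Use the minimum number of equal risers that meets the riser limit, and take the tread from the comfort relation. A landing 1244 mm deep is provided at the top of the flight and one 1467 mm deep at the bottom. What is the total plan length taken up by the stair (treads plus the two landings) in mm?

8691 mm

At most 175 each: 3549/175 = 20.28, giving 21 risers.
R = 3549 ÷ 21 = 169 mm.
From 2R + T = 637: T = 637 − 338 = 299 mm.
21 risers give 20 treads; going = 20 × 299 = 5980 mm.
Add landings: 5980 + 1244 + 1467 = 8691 mm.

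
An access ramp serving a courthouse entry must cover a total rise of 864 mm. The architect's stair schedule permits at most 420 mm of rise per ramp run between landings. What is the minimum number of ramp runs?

3 runs

At most 420 each: 864/420 = 2.06, giving 3 ramp runs.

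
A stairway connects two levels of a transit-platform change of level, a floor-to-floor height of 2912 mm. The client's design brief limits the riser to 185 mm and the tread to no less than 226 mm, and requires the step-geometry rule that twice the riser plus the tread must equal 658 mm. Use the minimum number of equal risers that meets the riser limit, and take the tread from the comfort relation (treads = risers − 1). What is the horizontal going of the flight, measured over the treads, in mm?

4410 mm

At most 185 each: 2912/185 = 15.74, giving 16 risers.
Each riser is 2912/16 = 182 mm (≤ 185 mm).
T = 658 − 2·182 = 294 mm, which satisfies the 226 mm minimum.
Going = (16 − 1) × 294 = 4410 mm.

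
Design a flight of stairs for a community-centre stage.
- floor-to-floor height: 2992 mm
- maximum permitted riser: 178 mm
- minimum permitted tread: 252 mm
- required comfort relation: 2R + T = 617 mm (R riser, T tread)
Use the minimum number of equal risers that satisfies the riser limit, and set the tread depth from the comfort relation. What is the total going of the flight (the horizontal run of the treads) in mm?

⌈2992/178⌉ = 17 risers.
Riser R = 2992 / 17 = 176 mm, within the 178 mm limit.
From 2R + T = 617: T = 617 − 352 = 265 mm.
Treads = 17 − 1 = 16; going = 16 × 265 = 4240 mm.

4240 mm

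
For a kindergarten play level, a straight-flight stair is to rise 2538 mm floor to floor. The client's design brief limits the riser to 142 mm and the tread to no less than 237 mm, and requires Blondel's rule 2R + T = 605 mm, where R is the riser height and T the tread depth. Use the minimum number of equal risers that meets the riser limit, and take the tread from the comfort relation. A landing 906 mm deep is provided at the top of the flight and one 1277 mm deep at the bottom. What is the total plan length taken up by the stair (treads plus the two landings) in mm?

2538 / 142 = 17.87, so 18 risers are needed.
R = 2538 ÷ 18 = 141 mm.
Tread T = 605 − 2 × 141 = 323 mm (≥ 237 mm).
Treads = 18 − 1 = 17; going = 17 × 323 = 5491 mm.
Enclosure = 5491 + 906 + 1277 = 7674 mm.

7674 mm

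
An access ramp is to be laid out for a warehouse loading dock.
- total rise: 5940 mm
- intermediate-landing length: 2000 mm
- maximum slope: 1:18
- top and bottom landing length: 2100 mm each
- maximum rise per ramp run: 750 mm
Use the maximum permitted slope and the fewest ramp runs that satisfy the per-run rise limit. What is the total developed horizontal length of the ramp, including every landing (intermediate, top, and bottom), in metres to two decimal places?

At most 750 each: 5940/750 = 7.92, giving 8 ramp runs. That means 7 intermediate landings.
Ramp run (horizontal) at 1:18: 5940 × 18 = 106920 mm.
Intermediate landings: 7 × 2000 = 14000 mm.
Top and bottom landings: 2 × 2100 = 4200 mm.
Total = 106920 + 14000 + 4200 = 125120 mm.
= 125.12 m.

125.12 m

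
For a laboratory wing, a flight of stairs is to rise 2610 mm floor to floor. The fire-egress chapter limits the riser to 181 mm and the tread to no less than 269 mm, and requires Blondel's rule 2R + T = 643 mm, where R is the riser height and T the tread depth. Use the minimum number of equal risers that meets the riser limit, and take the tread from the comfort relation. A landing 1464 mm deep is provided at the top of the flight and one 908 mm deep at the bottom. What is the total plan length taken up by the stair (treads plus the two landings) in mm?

2610 / 181 = 14.420 → round up to 15 risers.
Riser R = 2610 / 15 = 174 mm, within the 181 mm limit.
From 2R + T = 643: T = 643 − 348 = 295 mm.
Treads = 15 − 1 = 14; going = 14 × 295 = 4130 mm.
Add landings: 4130 + 1464 + 908 = 6502 mm.

6502 mm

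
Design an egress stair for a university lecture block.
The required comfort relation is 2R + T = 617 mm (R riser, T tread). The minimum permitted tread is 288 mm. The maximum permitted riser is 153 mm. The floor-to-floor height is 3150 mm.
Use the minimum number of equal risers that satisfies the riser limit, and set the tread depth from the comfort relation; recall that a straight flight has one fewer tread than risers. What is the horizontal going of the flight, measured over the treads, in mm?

⌈3150/153⌉ = 21 risers.
R = 3150 ÷ 21 = 150 mm.
From 2R + T = 617: T = 617 − 300 = 317 mm.
Treads = 21 − 1 = 20; going = 20 × 317 = 6340 mm.

6340 mm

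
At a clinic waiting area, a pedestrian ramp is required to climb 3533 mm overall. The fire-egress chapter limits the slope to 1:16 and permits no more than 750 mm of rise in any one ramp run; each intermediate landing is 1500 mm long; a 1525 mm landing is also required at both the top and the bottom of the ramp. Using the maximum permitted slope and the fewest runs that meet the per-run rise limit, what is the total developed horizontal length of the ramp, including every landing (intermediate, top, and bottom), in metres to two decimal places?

At most 750 each: 3533/750 = 4.71, giving 5 ramp runs. That means 4 intermediate landings.
Ramp run (horizontal) at 1:16: 3533 × 16 = 56528 mm.
Intermediate landings: 4 × 1500 = 6000 mm.
Top and bottom landings: 2 × 1525 = 3050 mm.
Total = 56528 + 6000 + 3050 = 65578 mm.
= 65.58 m.

65.58 m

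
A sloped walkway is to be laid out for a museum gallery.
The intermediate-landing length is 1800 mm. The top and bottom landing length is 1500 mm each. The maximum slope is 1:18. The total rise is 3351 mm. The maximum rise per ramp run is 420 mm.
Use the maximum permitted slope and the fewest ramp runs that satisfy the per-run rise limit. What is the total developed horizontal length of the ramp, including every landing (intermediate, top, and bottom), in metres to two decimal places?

75.92 m

3351 / 420 = 7.98, so 8 ramp runs are needed. That means 7 intermediate landings.
Ramp run (horizontal) at 1:18: 3351 × 18 = 60318 mm.
Intermediate landings: 7 × 1800 = 12600 mm.
Top and bottom landings: 2 × 1500 = 3000 mm.
Total = 60318 + 12600 + 3000 = 75918 mm.
= 75.92 m.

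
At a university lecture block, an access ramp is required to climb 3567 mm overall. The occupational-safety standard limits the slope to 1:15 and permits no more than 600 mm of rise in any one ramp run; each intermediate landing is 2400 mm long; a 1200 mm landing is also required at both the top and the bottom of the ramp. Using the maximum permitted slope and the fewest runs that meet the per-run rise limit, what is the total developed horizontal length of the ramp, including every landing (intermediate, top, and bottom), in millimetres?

⌈3567/600⌉ = 6 ramp runs. That means 5 intermediate landings.
Horizontal run for 3567 mm of rise at 1:15 is 3567 × 15 = 53505 mm.
Intermediate landings: 5 × 2400 = 12000 mm.
Top and bottom landings: 2 × 1200 = 2400 mm.
Total = 53505 + 12000 + 2400 = 67905 mm.

67905 mm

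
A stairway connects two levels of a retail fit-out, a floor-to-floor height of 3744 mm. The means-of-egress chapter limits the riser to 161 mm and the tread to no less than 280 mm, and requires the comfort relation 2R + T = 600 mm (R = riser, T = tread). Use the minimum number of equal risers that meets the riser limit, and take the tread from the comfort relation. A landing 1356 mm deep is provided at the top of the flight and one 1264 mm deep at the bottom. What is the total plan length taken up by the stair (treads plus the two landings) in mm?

At most 161 each: 3744/161 = 23.25, giving 24 risers.
R = 3744 ÷ 24 = 156 mm.
Tread T = 600 − 2 × 156 = 288 mm (≥ 280 mm).
Going = (24 − 1) × 288 = 6624 mm.
Enclosure = 6624 + 1356 + 1264 = 9244 mm.

9244 mm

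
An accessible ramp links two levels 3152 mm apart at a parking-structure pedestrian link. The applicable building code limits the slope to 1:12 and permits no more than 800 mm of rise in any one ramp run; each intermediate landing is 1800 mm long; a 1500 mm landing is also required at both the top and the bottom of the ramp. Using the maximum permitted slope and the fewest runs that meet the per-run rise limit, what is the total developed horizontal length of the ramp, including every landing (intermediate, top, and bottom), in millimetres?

46224 mm

3152 / 800 = 3.940 → round up to 4 ramp runs. That means 3 intermediate landings.
Ramp run (horizontal) at 1:12: 3152 × 12 = 37824 mm.
Intermediate landings: 3 × 1800 = 5400 mm.
Top and bottom landings: 2 × 1500 = 3000 mm.
Total = 37824 + 5400 + 3000 = 46224 mm.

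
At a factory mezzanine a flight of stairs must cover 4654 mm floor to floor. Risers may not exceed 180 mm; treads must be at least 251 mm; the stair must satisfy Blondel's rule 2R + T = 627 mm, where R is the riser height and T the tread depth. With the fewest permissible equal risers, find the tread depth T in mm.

⌈4654/180⌉ = 26 risers.
Each riser is 4654/26 = 179 mm (≤ 180 mm).
Tread T = 627 − 2 × 179 = 269 mm (≥ 251 mm).

269 mm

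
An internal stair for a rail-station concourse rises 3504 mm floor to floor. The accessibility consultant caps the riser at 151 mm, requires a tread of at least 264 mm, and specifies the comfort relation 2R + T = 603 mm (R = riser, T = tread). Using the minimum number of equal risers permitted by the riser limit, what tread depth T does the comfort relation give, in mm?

At most 151 each: 3504/151 = 23.21, giving 24 risers.
Riser R = 3504 / 24 = 146 mm, within the 151 mm limit.
From 2R + T = 603: T = 603 − 292 = 311 mm.

311 mm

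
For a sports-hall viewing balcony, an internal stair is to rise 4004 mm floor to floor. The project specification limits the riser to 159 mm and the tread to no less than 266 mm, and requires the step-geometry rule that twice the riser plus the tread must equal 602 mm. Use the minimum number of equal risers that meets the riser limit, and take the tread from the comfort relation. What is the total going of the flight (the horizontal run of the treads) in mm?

7350 mm

4004 / 159 = 25.182 → round up to 26 risers.
Each riser is 4004/26 = 154 mm (≤ 159 mm).
T = 602 − 2·154 = 294 mm, which satisfies the 266 mm minimum.
Treads = 26 − 1 = 25; going = 25 × 294 = 7350 mm.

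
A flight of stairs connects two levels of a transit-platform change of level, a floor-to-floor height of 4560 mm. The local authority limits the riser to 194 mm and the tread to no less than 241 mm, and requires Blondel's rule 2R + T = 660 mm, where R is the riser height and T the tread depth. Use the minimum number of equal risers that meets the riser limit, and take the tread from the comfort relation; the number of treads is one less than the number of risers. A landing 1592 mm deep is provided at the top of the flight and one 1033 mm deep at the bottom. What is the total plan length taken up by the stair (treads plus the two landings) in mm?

9065 mm

4560 / 194 = 23.51, so 24 risers are needed.
R = 4560 ÷ 24 = 190 mm.
From 2R + T = 660: T = 660 − 380 = 280 mm.
Going = (24 − 1) × 280 = 6440 mm.
Add landings: 6440 + 1592 + 1033 = 9065 mm.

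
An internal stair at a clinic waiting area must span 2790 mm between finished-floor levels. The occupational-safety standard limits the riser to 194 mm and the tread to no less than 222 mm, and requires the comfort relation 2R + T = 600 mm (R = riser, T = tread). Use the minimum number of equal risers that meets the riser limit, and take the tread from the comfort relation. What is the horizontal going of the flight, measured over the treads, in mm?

3192 mm

2790 / 194 = 14.38, so 15 risers are needed.
R = 2790 ÷ 15 = 186 mm.
T = 600 − 2·186 = 228 mm, which satisfies the 222 mm minimum.
Treads = 15 − 1 = 14; going = 14 × 228 = 3192 mm.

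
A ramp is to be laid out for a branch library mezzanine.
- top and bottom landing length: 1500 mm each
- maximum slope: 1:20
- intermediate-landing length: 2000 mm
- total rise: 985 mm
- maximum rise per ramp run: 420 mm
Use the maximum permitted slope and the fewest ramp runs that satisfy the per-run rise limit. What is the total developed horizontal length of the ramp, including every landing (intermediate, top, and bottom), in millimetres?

26700 mm

985 / 420 = 2.345 → round up to 3 ramp runs. That means 2 intermediate landings.
Horizontal run for 985 mm of rise at 1:20 is 985 × 20 = 19700 mm.
Intermediate landings: 2 × 2000 = 4000 mm.
Top and bottom landings: 2 × 1500 = 3000 mm.
Total = 19700 + 4000 + 3000 = 26700 mm.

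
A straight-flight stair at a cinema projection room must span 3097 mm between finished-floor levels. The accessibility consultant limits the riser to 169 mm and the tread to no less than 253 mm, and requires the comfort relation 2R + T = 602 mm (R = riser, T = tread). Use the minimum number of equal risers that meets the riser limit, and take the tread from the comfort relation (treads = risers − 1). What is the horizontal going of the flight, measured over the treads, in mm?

3097 / 169 = 18.33, so 19 risers are needed.
R = 3097 ÷ 19 = 163 mm.
T = 602 − 2·163 = 276 mm, which satisfies the 253 mm minimum.
Going = (19 − 1) × 276 = 4968 mm.

4968 mm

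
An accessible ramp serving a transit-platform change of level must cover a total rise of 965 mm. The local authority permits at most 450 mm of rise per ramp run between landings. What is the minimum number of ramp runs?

3 runs

965 / 450 = 2.144 → round up to 3 ramp runs.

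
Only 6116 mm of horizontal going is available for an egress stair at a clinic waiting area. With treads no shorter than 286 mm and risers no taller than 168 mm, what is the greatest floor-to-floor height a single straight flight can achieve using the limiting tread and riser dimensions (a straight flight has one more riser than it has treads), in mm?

3696 mm

6116 / 286 = 21.38, so 21 treads fit.
Risers = treads + 1 = 22.
Maximum height = 22 × 168 = 3696 mm.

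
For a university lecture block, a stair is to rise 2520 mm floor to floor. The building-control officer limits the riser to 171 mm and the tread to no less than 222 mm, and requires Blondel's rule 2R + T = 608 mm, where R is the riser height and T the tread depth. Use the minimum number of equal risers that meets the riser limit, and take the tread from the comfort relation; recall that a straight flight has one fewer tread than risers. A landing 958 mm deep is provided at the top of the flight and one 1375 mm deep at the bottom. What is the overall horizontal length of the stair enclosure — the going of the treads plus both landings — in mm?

2520 / 171 = 14.74, so 15 risers are needed.
Riser R = 2520 / 15 = 168 mm, within the 171 mm limit.
T = 608 − 2·168 = 272 mm, which satisfies the 222 mm minimum.
15 risers give 14 treads; going = 14 × 272 = 3808 mm.
Enclosure = 3808 + 958 + 1375 = 6141 mm.

6141 mm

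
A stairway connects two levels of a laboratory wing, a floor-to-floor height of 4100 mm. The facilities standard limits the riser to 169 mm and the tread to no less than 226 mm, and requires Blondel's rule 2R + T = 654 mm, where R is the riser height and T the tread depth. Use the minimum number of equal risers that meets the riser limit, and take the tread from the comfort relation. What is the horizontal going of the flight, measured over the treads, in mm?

4100 / 169 = 24.260 → round up to 25 risers.
R = 4100 ÷ 25 = 164 mm.
Tread T = 654 − 2 × 164 = 326 mm (≥ 226 mm).
Treads = 25 − 1 = 24; going = 24 × 326 = 7824 mm.

7824 mm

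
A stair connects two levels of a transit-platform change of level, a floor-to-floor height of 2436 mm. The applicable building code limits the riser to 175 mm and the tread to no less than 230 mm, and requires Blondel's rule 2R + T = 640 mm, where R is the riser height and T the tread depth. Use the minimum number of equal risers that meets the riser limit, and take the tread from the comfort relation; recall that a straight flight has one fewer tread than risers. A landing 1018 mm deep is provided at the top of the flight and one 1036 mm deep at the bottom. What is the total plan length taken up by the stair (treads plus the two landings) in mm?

At most 175 each: 2436/175 = 13.92, giving 14 risers.
R = 2436 ÷ 14 = 174 mm.
T = 640 − 2·174 = 292 mm, which satisfies the 230 mm minimum.
14 risers give 13 treads; going = 13 × 292 = 3796 mm.
Enclosure = 3796 + 1018 + 1036 = 5850 mm.

5850 mm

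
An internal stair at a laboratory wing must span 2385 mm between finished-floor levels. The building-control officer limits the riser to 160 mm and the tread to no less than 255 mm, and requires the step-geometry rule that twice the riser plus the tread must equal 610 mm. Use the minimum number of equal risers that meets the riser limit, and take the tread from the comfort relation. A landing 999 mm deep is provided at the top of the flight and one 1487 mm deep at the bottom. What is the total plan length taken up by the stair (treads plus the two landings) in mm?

At most 160 each: 2385/160 = 14.91, giving 15 risers.
Each riser is 2385/15 = 159 mm (≤ 160 mm).
T = 610 − 2·159 = 292 mm, which satisfies the 255 mm minimum.
Going = (15 − 1) × 292 = 4088 mm.
Add landings: 4088 + 999 + 1487 = 6574 mm.

6574 mm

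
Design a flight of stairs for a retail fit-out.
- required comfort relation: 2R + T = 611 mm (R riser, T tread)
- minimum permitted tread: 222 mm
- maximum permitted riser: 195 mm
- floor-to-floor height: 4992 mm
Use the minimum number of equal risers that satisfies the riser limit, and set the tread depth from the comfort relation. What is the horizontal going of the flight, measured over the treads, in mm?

4992 / 195 = 25.60, so 26 risers are needed.
Each riser is 4992/26 = 192 mm (≤ 195 mm).
T = 611 − 2·192 = 227 mm, which satisfies the 222 mm minimum.
Going = (26 − 1) × 227 = 5675 mm.

5675 mm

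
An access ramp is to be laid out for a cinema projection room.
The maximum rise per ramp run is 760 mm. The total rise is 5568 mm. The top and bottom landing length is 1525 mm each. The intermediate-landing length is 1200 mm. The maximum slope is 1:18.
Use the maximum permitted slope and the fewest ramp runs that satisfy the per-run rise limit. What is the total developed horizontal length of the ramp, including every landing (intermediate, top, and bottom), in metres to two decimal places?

111.67 m

5568 / 760 = 7.326 → round up to 8 ramp runs. That means 7 intermediate landings.
Ramp run (horizontal) at 1:18: 5568 × 18 = 100224 mm.
Intermediate landings: 7 × 1200 = 8400 mm.
Top and bottom landings: 2 × 1525 = 3050 mm.
Total = 100224 + 8400 + 3050 = 111674 mm.
= 111.67 m.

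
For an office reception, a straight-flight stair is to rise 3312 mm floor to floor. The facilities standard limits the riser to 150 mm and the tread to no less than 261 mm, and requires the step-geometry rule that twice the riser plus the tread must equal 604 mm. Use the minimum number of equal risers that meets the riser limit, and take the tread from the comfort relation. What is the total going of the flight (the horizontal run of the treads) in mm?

6952 mm

At most 150 each: 3312/150 = 22.08, giving 23 risers.
R = 3312 ÷ 23 = 144 mm.
From 2R + T = 604: T = 604 − 288 = 316 mm.
23 risers give 22 treads; going = 22 × 316 = 6952 mm.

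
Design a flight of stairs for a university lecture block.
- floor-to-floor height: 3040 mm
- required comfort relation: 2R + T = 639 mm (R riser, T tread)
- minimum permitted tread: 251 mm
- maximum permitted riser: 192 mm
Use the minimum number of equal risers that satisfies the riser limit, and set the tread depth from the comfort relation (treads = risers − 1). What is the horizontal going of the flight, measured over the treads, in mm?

3885 mm

⌈3040/192⌉ = 16 risers.
Each riser is 3040/16 = 190 mm (≤ 192 mm).
Tread T = 639 − 2 × 190 = 259 mm (≥ 251 mm).
Going = (16 − 1) × 259 = 3885 mm.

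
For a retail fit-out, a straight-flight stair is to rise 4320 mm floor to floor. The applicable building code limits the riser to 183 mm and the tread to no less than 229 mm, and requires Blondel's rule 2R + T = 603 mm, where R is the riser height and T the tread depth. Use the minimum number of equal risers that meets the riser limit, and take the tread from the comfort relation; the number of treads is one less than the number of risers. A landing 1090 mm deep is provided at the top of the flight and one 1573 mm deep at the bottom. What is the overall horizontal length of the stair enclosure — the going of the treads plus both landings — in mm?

⌈4320/183⌉ = 24 risers.
Each riser is 4320/24 = 180 mm (≤ 183 mm).
T = 603 − 2·180 = 243 mm, which satisfies the 229 mm minimum.
Going = (24 − 1) × 243 = 5589 mm.
Add landings: 5589 + 1090 + 1573 = 8252 mm.

8252 mm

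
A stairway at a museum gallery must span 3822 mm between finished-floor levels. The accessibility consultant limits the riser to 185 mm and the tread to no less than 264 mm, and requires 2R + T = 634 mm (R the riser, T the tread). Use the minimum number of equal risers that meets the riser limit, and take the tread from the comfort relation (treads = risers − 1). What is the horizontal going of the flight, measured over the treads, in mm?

5400 mm

3822 / 185 = 20.66, so 21 risers are needed.
R = 3822 ÷ 21 = 182 mm.
From 2R + T = 634: T = 634 − 364 = 270 mm.
Treads = 21 − 1 = 20; going = 20 × 270 = 5400 mm.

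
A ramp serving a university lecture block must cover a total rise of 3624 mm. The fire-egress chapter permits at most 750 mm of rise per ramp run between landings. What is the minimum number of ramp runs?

3624 / 750 = 4.83, so 5 ramp runs are needed.

5 runs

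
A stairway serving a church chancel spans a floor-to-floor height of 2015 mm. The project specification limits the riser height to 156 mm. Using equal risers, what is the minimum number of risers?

13 risers

2015 / 156 = 12.917 → round up to 13 risers.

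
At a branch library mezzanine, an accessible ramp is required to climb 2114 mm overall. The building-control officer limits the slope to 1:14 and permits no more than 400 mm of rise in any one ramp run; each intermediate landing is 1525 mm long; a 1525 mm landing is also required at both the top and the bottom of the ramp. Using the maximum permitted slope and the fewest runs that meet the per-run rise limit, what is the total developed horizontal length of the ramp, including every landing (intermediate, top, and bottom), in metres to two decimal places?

At most 400 each: 2114/400 = 5.29, giving 6 ramp runs. That means 5 intermediate landings.
Horizontal run for 2114 mm of rise at 1:14 is 2114 × 14 = 29596 mm.
Intermediate landings: 5 × 1525 = 7625 mm.
Top and bottom landings: 2 × 1525 = 3050 mm.
Total = 29596 + 7625 + 3050 = 40271 mm.
= 40.27 m.

40.27 m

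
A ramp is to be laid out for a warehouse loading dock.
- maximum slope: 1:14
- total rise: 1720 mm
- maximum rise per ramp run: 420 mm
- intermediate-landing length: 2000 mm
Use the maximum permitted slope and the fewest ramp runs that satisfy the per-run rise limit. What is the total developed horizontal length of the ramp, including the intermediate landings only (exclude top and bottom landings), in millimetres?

At most 420 each: 1720/420 = 4.10, giving 5 ramp runs. That means 4 intermediate landings.
Ramp run (horizontal) at 1:14: 1720 × 14 = 24080 mm.
Intermediate landings: 4 × 2000 = 8000 mm.
Developed length = 24080 + 8000 = 32080 mm.

32080 mm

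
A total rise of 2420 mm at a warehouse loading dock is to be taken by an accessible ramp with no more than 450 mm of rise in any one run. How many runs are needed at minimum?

6 runs

2420 / 450 = 5.378 → round up to 6 ramp runs.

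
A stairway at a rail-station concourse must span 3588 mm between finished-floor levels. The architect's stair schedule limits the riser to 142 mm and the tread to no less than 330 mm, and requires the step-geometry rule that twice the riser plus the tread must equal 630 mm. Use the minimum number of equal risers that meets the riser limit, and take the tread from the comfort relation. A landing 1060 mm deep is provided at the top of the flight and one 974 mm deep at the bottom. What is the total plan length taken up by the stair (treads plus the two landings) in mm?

10884 mm

3588 / 142 = 25.268 → round up to 26 risers.
Riser R = 3588 / 26 = 138 mm, within the 142 mm limit.
Tread T = 630 − 2 × 138 = 354 mm (≥ 330 mm).
Going = (26 − 1) × 354 = 8850 mm.
Add landings: 8850 + 1060 + 974 = 10884 mm.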